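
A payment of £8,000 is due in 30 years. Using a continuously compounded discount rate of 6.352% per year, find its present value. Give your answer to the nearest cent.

P = A·e^(−rt) = 8,000·e^(−1.9056).
e^(−1.9056) ≈ 0.1487333758, so P ≈ 1,189.8670.

£1,189.87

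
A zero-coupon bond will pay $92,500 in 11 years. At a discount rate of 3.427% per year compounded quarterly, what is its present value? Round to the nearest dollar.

$63,551

Growth factor = (1 + 0.0085675)^44 ≈ 1.4555215927.
P = 92,500/1.4555215927 ≈ 63,551.1012.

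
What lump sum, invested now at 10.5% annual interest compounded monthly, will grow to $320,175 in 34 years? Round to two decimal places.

$9,155.88

Periodic rate = 10.5%/12 = 0.00875; 408 periods.
P = 320,175/(1 + 0.00875)^408 ≈ 320,175/34.969343079 ≈ 9,155.8769.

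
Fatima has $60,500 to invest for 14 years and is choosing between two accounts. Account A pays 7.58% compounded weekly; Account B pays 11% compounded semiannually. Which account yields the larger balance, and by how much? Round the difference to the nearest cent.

Account B, by $96,209.43

Account A growth factor: (1 + 0.0758/52)^728 ≈ 2.88760459705; balance ≈ 174,700.0781.
Account B growth factor: (1 + 0.055)^28 ≈ 4.47784307486; balance ≈ 270,909.5060.
Account B is larger by 96,209.4279.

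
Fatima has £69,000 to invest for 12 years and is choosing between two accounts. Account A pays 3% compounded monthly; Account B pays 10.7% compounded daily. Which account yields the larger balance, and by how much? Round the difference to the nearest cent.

A: (1 + 0.0025)^144 ≈ 1.4326856339, so 69,000 × 1.4326856339 ≈ 98,855.3087.
B: (1 + 0.107/365)^4380 ≈ 3.61037568224, so 69,000 × 3.61037568224 ≈ 249,115.9221.
Difference ≈ 150,260.6133 in favor of B.

Account B, by £150,260.61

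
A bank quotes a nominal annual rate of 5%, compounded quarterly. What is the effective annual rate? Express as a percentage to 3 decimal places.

One year is 4 periods at 0.0125 each: (1 + 0.0125)^4 ≈ 1.050945.
EAR = 1.050945 − 1 ≈ 5.09453%.

5.095%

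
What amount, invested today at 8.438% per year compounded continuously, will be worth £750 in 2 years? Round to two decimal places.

£633.53

P = A·e^(−rt) = 750·e^(−0.16876).
e^(−0.16876) ≈ 0.84471161, so P ≈ 633.5337.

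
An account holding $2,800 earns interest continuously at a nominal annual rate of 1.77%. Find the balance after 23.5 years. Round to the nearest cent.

$4,244.27

A = P·e^(rt) = 2,800·e^(0.0177·23.5) = 2,800·e^0.41595.
e^0.41595 ≈ 1.515810076, so A ≈ 4,244.2682.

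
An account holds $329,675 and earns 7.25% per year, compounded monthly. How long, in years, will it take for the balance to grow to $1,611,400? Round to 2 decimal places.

21.95 years

We need (1 + 0.00604167)^(12t) = 4.8878, so 12t = ln 4.8878 / ln 1.006042 ≈ 263.4273.
t ≈ 263.4273/12 = 21.9523 years.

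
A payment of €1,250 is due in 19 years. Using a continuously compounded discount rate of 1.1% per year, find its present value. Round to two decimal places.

€1,014.24

P = A·e^(−rt) = 1,250·e^(−0.209).
e^(−0.209) ≈ 0.8113952356, so P ≈ 1,014.2440.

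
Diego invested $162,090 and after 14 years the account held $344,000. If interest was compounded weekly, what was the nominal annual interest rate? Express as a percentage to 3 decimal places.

5.378%

The 728-period growth factor is 344,000/162,090 = 2.12228.
r/52 = 2.12228^(1/728) − 1 ≈ 0.00103417, so r ≈ 52·0.00103417 = 5.37771%.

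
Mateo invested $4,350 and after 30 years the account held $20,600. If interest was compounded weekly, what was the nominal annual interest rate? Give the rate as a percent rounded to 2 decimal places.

5.19%

(1 + r/52)^1560 = 20,600/4,350 = 4.73563.
1 + r/52 = 4.73563^(1/1560) ≈ 1.000997, so r/52 ≈ 0.000997366.
r ≈ 52·0.000997366 = 5.18630%.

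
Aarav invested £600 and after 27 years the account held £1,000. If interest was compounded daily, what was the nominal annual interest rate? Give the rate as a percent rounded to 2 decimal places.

The 9855-period growth factor is 1,000/600 = 1.66667.
r/365 = 1.66667^(1/9855) − 1 ≈ 0.0000518355, so r ≈ 365·0.0000518355 = 1.89200%.

1.89%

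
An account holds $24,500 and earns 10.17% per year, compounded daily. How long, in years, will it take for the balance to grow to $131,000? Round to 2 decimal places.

We need (1 + 0.00027863)^(365t) = 5.3469, so 365t = ln 5.3469 / ln 1.000279 ≈ 6017.8622.
t ≈ 6017.8622/365 = 16.4873 years.

16.49 years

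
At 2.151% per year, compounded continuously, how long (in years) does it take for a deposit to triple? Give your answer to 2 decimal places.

51.07 years

e^(0.02151t) = 3, so 0.02151t = ln 3 ≈ 1.0986.
t ≈ 1.0986/0.02151 ≈ 51.0745.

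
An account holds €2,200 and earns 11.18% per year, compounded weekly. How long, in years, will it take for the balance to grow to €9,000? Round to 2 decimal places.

We need (1 + 0.00215)^(52t) = 4.0909, so 52t = ln 4.0909 / ln 1.00215 ≈ 655.9447.
t ≈ 655.9447/52 = 12.6143 years.

12.61 years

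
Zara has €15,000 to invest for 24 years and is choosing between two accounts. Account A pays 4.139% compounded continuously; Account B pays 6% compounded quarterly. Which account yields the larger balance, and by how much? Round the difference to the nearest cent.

Account A growth factor: e^(0.04139·24) = e^0.99336 ≈ 2.7002922287; balance ≈ 40,504.3834.
Account B growth factor: (1 + 0.015)^96 ≈ 4.1758035189; balance ≈ 62,637.0528.
Account B is larger by 22,132.6694.

Account B, by €22,132.67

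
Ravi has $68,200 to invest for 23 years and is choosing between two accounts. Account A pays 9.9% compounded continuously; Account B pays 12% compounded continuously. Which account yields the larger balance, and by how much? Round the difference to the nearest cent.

Account A growth factor: e^(0.099·23) = e^2.277 ≈ 9.7473943194; balance ≈ 664,772.2926.
Account B growth factor: e^(0.12·23) = e^2.76 ≈ 15.79984294826; balance ≈ 1,077,549.2891.
Account B is larger by 412,776.9965.

Account B, by $412,777.00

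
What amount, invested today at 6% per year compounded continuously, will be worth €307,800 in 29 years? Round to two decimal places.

€54,025.18

P = A·e^(−rt) = 307,800·e^(−1.74).
e^(−1.74) ≈ 0.175520400617, so P ≈ 54,025.1793.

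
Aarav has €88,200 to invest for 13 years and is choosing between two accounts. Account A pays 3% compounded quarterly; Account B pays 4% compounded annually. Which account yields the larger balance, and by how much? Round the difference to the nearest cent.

Account A growth factor: (1 + 0.0075)^52 ≈ 1.47483301264; balance ≈ 130,080.2717.
Account B growth factor: (1 + 0.04)^13 ≈ 1.66507350731; balance ≈ 146,859.4833.
Account B is larger by 16,779.2116.

Account B, by €16,779.21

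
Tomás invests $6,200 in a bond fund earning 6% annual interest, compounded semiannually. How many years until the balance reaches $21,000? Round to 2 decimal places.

20.64 years

We need (1 + 0.03)^(2t) = 3.3871, so 2t = ln 3.3871 / ln 1.03 ≈ 41.2728.
t ≈ 41.2728/2 = 20.6364 years.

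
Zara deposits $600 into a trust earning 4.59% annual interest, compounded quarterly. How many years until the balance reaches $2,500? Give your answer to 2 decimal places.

We need (1 + 0.011475)^(4t) = 4.1667, so 4t = ln 4.1667 / ln 1.011475 ≈ 125.0796.
t ≈ 125.0796/4 = 31.2699 years.

31.27 years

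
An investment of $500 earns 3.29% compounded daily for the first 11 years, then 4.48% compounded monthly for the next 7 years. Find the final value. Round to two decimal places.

$981.92

After 11 years at 3.29%: 500 × 1.43603191 ≈ 718.0160.
Then 7 years at 4.48%: 718.0160 × 1.3675435 ≈ 981.9181.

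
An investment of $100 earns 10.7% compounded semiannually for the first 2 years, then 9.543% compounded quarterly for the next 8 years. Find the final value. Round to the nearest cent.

After 2 years at 10.7%: 100 × 1.23179421 ≈ 123.1794.
Then 8 years at 9.543%: 123.1794 × 2.12649571 ≈ 261.9405.

$261.94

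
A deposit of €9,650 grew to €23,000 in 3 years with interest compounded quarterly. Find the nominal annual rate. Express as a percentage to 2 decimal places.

30.02%

The 12-period growth factor is 23,000/9,650 = 2.38342.
r/4 = 2.38342^(1/12) − 1 ≈ 0.0750617, so r ≈ 4·0.0750617 = 30.02467%.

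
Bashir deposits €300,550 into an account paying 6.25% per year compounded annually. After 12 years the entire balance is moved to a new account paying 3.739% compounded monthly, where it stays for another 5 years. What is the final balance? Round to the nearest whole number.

€749,772

After 12 years at 6.25%: 300,550 × 2.06988999178 ≈ 622,105.4370.
Then 5 years at 3.739%: 622,105.4370 × 1.20521665934 ≈ 749,771.8366.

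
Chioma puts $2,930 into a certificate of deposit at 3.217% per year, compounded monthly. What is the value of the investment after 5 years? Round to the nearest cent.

$3,440.57

Growth factor = (1 + 0.03217/12)^60 ≈ 1.174256027.
A ≈ 2,930 × 1.174256027 ≈ 3,440.5702.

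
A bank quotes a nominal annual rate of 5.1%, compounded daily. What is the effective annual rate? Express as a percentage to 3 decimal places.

5.232%

One year is 365 periods at 0.000139726 each: (1 + 0.000139726)^365 ≈ 1.052319.
EAR = 1.052319 − 1 ≈ 5.23191%.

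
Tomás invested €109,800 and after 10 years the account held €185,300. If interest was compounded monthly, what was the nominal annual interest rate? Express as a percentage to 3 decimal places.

(1 + r/12)^120 = 185,300/109,800 = 1.68761.
1 + r/12 = 1.68761^(1/120) ≈ 1.00437, so r/12 ≈ 0.00437049.
r ≈ 12·0.00437049 = 5.24458%.

5.245%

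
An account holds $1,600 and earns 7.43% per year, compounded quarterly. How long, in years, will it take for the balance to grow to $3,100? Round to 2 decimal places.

We need (1 + 0.018575)^(4t) = 1.9375, so 4t = ln 1.9375 / ln 1.018575 ≈ 35.9366.
t ≈ 35.9366/4 = 8.9842 years.

8.98 years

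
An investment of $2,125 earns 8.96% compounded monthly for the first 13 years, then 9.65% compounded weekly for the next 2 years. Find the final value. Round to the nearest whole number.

$8,224

After 13 years at 8.96%: 2,125 × 3.191442277 ≈ 6,781.8148.
Then 2 years at 9.65%: 6,781.8148 × 1.212665876 ≈ 8,224.0754.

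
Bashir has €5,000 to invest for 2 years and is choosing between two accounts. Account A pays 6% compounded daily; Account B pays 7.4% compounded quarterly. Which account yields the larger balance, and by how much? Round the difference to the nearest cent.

Account B, by €152.30

Account A growth factor: (1 + 0.06/365)^730 ≈ 1.127485732; balance ≈ 5,637.4287.
Account B growth factor: (1 + 0.0185)^8 ≈ 1.157945893; balance ≈ 5,789.7295.
Account B is larger by 152.3008.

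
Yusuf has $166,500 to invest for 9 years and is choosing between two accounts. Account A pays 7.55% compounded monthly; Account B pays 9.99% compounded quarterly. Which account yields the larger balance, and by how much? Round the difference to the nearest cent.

A: (1 + 0.0755/12)^108 ≈ 1.96869587307, so 166,500 × 1.96869587307 ≈ 327,787.8629.
B: (1 + 0.024975)^36 ≈ 2.43040034246, so 166,500 × 2.43040034246 ≈ 404,661.6570.
Difference ≈ 76,873.7942 in favor of B.

Account B, by $76,873.79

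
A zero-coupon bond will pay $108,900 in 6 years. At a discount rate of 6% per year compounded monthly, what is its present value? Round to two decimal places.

Growth factor = (1 + 0.005)^72 ≈ 1.43204427849.
P = 108,900/1.43204427849 ≈ 76,045.1347.

$76,045.13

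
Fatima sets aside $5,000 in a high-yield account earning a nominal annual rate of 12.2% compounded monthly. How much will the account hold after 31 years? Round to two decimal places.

$215,366.68

Periodic rate = 12.2%/12 = 0.0101667; periods = 12·31 = 372.
A = 5,000·(1 + 0.122/12)^372 ≈ 5,000·43.0733360136 ≈ 215,366.6801.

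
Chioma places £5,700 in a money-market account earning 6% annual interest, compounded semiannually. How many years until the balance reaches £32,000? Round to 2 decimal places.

29.18 years

(1 + 0.03)^(2t) = 32,000/5,700 = 5.614.
2t·ln(1 + 0.03) = ln(5.614); 2t = 1.7253/0.0295588 ≈ 58.3674.
t ≈ 29.1837 years.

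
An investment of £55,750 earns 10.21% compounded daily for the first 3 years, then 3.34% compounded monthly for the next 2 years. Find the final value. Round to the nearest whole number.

£80,951

After 3 years at 10.21%: 55,750 × 1.358331581 ≈ 75,726.9856.
Then 2 years at 3.34%: 75,726.9856 × 1.0689824437 ≈ 80,950.8182.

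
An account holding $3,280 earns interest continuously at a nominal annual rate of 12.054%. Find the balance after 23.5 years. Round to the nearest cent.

A = P·e^(rt) = 3,280·e^(0.12054·23.5) = 3,280·e^2.83269.
e^2.83269 ≈ 16.991105479, so A ≈ 55,730.8260.

$55,730.83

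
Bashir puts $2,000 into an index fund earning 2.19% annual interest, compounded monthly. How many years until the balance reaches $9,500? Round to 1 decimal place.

(1 + 0.001825)^(12t) = 9,500/2,000 = 4.75.
12t·ln(1 + 0.001825) = ln(4.75); 12t = 1.5581/0.00182334 ≈ 854.5567.
t ≈ 71.2131 years.

71.2 years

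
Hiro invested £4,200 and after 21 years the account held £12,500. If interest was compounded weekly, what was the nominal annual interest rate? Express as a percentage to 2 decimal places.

(1 + r/52)^1092 = 12,500/4,200 = 2.97619.
1 + r/52 = 2.97619^(1/1092) ≈ 1.000999, so r/52 ≈ 0.000999257.
r ≈ 52·0.000999257 = 5.19614%.

5.20%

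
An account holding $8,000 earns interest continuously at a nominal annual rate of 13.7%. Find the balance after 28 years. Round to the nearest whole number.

A = P·e^(rt) = 8,000·e^(0.137·28) = 8,000·e^3.836.
e^3.836 ≈ 46.33974425, so A ≈ 370,717.9540.

$370,718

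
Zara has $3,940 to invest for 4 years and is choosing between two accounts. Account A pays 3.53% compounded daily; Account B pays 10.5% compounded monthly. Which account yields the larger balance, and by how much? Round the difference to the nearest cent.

Account B, by $1,448.09

Account A growth factor: (1 + 0.0353/365)^1460 ≈ 1.151647093; balance ≈ 4,537.4895.
Account B growth factor: (1 + 0.00875)^48 ≈ 1.519183697; balance ≈ 5,985.5838.
Account B is larger by 1,448.0942.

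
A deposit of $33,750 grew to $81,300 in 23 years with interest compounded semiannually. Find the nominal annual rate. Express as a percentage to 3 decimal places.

3.859%

(1 + r/2)^46 = 81,300/33,750 = 2.40889.
1 + r/2 = 2.40889^(1/46) ≈ 1.019296, so r/2 ≈ 0.0192961.
r ≈ 2·0.0192961 = 3.85922%.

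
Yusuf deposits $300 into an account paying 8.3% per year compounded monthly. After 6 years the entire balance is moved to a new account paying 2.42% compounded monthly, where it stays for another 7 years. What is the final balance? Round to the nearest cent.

Phase 1: 300·(1 + 0.083/12)^72 ≈ 492.7826.
Phase 2: 492.7826·(1 + 0.0242/12)^84 ≈ 583.6477.

$583.65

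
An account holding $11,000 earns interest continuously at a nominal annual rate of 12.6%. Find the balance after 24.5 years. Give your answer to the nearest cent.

A = P·e^(rt) = 11,000·e^(0.126·24.5) = 11,000·e^3.087.
e^3.087 ≈ 21.9112455399, so A ≈ 241,023.7009.

$241,023.70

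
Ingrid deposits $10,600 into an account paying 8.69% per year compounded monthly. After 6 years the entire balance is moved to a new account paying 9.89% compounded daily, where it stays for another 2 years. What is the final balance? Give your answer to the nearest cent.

$21,718.15

Phase 1: 10,600·(1 + 0.0869/12)^72 ≈ 17,820.9577.
Phase 2: 17,820.9577·(1 + 0.0989/365)^730 ≈ 21,718.1512.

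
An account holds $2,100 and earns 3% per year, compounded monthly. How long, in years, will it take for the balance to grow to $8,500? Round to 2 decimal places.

(1 + 0.0025)^(12t) = 8,500/2,100 = 4.0476.
12t·ln(1 + 0.0025) = ln(4.0476); 12t = 1.3981/0.00249688 ≈ 559.9503.
t ≈ 46.6625 years.

46.66 years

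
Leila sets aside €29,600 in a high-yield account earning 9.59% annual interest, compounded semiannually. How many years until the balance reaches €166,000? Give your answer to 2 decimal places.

We need (1 + 0.04795)^(2t) = 5.6081, so 2t = ln 5.6081 / ln 1.04795 ≈ 36.8139.
t ≈ 36.8139/2 = 18.4070 years.

18.41 years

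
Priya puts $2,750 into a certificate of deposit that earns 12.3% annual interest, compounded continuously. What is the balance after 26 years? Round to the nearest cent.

$67,329.66

A = P·e^(rt) = 2,750·e^(0.123·26) = 2,750·e^3.198.
e^3.198 ≈ 24.483514169, so A ≈ 67,329.6640.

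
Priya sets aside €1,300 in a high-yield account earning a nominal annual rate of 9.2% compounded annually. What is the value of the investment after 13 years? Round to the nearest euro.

Growth factor = (1 + 0.092)^13 ≈ 3.139744431.
A ≈ 1,300 × 3.139744431 ≈ 4,081.6678.

€4,082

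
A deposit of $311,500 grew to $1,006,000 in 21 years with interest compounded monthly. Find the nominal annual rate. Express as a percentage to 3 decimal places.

(1 + r/12)^252 = 1,006,000/311,500 = 3.22953.
1 + r/12 = 3.22953^(1/252) ≈ 1.004663, so r/12 ≈ 0.00466297.
r ≈ 12·0.00466297 = 5.59557%.

5.596%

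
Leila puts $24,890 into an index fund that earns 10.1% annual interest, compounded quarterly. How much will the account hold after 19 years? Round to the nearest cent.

Growth factor = (1 + 0.02525)^76 ≈ 6.65369861021.
A ≈ 24,890 × 6.65369861021 ≈ 165,610.5584.

$165,610.56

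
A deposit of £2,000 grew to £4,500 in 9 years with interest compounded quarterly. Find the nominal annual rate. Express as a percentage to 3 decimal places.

(1 + r/4)^36 = 4,500/2,000 = 2.25.
1 + r/4 = 2.25^(1/36) ≈ 1.022781, so r/4 ≈ 0.0227815.
r ≈ 4·0.0227815 = 9.11258%.

9.113%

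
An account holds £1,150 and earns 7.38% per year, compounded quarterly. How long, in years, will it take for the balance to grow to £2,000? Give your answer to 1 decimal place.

(1 + 0.01845)^(4t) = 2,000/1,150 = 1.7391.
4t·ln(1 + 0.01845) = ln(1.7391); 4t = 0.55339/0.0182819 ≈ 30.2696.
t ≈ 7.5674 years.

7.6 years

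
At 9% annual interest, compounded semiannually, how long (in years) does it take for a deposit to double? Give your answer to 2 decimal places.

(1 + 0.045)^(2t) = 2.
2t = ln 2 / ln(1 + 0.045) ≈ 0.69315/0.0440169 ≈ 15.7473.
t ≈ 7.8737.

7.87 years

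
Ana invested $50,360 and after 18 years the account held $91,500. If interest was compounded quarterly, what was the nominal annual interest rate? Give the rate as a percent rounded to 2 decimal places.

3.33%

The 72-period growth factor is 91,500/50,360 = 1.81692.
r/4 = 1.81692^(1/72) − 1 ≈ 0.00832812, so r ≈ 4·0.00832812 = 3.33125%.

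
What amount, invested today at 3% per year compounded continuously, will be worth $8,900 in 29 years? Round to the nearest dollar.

P = A·e^(−rt) = 8,900·e^(−0.87).
e^(−0.87) ≈ 0.4189515492, so P ≈ 3,728.6688.

$3,729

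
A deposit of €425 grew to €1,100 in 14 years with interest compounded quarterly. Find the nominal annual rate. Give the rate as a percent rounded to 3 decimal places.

6.851%

The 56-period growth factor is 1,100/425 = 2.58824.
r/4 = 2.58824^(1/56) − 1 ≈ 0.0171267, so r ≈ 4·0.0171267 = 6.85069%.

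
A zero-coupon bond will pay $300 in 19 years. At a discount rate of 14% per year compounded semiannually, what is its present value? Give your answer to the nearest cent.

Periodic rate = 14%/2 = 0.07; 38 periods.
P = 300/(1 + 0.07)^38 ≈ 300/13.0792714 ≈ 22.9371.

$22.94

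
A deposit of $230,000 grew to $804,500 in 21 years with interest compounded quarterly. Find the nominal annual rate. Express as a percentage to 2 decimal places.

6.01%

The 84-period growth factor is 804,500/230,000 = 3.49783.
r/4 = 3.49783^(1/84) − 1 ≈ 0.0150181, so r ≈ 4·0.0150181 = 6.00724%.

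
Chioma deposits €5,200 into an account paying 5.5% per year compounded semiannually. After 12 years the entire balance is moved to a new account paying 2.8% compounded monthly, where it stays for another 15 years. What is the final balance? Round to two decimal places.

€15,169.05

After 12 years at 5.5%: 5,200 × 1.9176261048 ≈ 9,971.6557.
Then 15 years at 2.8%: 9,971.6557 × 1.5212171346 ≈ 15,169.0536.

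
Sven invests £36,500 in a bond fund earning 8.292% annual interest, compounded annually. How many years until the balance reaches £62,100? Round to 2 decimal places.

6.67 years

(1 + 0.08292)^t = 62,100/36,500 = 1.7014.
t·ln(1 + 0.08292) = ln(1.7014); t = 0.53143/0.0796611 ≈ 6.6712.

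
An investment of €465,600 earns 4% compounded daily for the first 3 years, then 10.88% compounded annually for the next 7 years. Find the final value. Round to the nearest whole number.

€1,081,678

After 3 years at 4%: 465,600 × 1.127489438467 ≈ 524,959.0826.
Then 7 years at 10.88%: 524,959.0826 × 2.060499535105 ≈ 1,081,677.9455.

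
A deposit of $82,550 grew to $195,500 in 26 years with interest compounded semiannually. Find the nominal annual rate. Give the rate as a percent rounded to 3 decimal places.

3.344%

The 52-period growth factor is 195,500/82,550 = 2.36826.
r/2 = 2.36826^(1/52) − 1 ≈ 0.0167181, so r ≈ 2·0.0167181 = 3.34363%.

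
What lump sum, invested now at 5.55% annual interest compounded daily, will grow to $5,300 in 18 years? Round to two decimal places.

$1,951.86

Periodic rate = 5.55%/365 = 0.000152055; 6570 periods.
P = 5,300/(1 + 0.0555/365)^6570 ≈ 5,300/2.715358683 ≈ 1,951.8600.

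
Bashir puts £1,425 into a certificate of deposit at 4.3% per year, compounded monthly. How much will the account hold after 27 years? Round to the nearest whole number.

£4,541

Growth factor = (1 + 0.043/12)^324 ≈ 3.186505401.
A ≈ 1,425 × 3.186505401 ≈ 4,540.7702.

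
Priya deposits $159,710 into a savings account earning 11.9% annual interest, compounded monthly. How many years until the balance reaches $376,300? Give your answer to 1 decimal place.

(1 + 0.00991667)^(12t) = 376,300/159,710 = 2.3561.
12t·ln(1 + 0.00991667) = ln(2.3561); 12t = 0.85703/0.00986782 ≈ 86.8507.
t ≈ 7.2376 years.

7.2 years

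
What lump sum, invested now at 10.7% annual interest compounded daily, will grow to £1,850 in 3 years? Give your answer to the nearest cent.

£1,342.10

Periodic rate = 10.7%/365 = 0.000293151; 1095 periods.
P = 1,850/(1 + 0.107/365)^1095 ≈ 1,850/1.378440735 ≈ 1,342.0961.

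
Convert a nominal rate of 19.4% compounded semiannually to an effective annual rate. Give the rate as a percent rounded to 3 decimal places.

One year is 2 periods at 0.097 each: (1 + 0.097)^2 ≈ 1.203409.
EAR = 1.203409 − 1 ≈ 20.34090%.

20.341%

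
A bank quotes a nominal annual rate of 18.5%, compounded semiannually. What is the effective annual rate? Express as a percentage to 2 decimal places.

EAR = (1 + 18.5%/2)^2 − 1 = (1 + 0.0925)^2 − 1.
(1 + 0.0925)^2 ≈ 1.193556, so EAR ≈ 19.35563%.

19.36%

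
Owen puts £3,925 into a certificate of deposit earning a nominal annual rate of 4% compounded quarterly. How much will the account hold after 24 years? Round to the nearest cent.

£10,202.15

Growth factor = (1 + 0.01)^96 ≈ 2.5992729256.
A ≈ 3,925 × 2.5992729256 ≈ 10,202.1462.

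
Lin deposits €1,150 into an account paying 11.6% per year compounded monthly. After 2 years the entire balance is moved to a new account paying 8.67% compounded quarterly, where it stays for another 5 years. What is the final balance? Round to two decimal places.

€2,224.47

Phase 1: 1,150·(1 + 0.116/12)^24 ≈ 1,448.6727.
Phase 2: 1,448.6727·(1 + 0.021675)^20 ≈ 2,224.4652.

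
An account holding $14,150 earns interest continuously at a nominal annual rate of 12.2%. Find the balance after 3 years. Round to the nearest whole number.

A = P·e^(rt) = 14,150·e^(0.122·3) = 14,150·e^0.366.
e^0.366 ≈ 1.4419552427, so A ≈ 20,403.6667.

$20,404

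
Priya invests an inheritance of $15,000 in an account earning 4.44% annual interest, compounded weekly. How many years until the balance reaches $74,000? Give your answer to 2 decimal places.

(1 + 0.000853846)^(52t) = 74,000/15,000 = 4.9333.
52t·ln(1 + 0.000853846) = ln(4.9333); 52t = 1.596/0.000853482 ≈ 1870.0045.
t ≈ 35.9616 years.

35.96 years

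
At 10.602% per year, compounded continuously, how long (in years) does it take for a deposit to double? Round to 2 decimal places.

6.54 years

e^(0.10602t) = 2, so 0.10602t = ln 2 ≈ 0.69315.
t ≈ 0.69315/0.10602 ≈ 6.5379.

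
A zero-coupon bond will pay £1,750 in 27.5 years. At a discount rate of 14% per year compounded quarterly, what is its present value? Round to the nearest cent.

£39.77

Periodic rate = 14%/4 = 0.035; 110 periods.
P = 1,750/(1 + 0.035)^110 ≈ 1,750/43.99856144 ≈ 39.7740.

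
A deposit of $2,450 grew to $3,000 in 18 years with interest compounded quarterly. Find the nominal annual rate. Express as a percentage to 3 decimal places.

(1 + r/4)^72 = 3,000/2,450 = 1.22449.
1 + r/4 = 1.22449^(1/72) ≈ 1.002817, so r/4 ≈ 0.0028168.
r ≈ 4·0.0028168 = 1.12672%.

1.127%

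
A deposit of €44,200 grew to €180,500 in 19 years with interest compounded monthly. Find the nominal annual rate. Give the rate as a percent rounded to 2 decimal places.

7.43%

The 228-period growth factor is 180,500/44,200 = 4.08371.
r/12 = 4.08371^(1/228) − 1 ≈ 0.00619016, so r ≈ 12·0.00619016 = 7.42819%.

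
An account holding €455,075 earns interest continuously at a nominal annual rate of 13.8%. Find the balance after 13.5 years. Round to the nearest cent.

€2,932,065.03

A = P·e^(rt) = 455,075·e^(0.138·13.5) = 455,075·e^1.863.
e^1.863 ≈ 6.443036917487, so A ≈ 2,932,065.0252.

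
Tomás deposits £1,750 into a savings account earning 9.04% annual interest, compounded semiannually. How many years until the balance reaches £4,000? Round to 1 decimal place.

(1 + 0.0452)^(2t) = 4,000/1,750 = 2.2857.
2t·ln(1 + 0.0452) = ln(2.2857); 2t = 0.82668/0.0442083 ≈ 18.6996.
t ≈ 9.3498 years.

9.3 years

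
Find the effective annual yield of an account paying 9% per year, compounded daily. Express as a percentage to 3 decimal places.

One year is 365 periods at 0.000246575 each: (1 + 0.000246575)^365 ≈ 1.094162.
EAR = 1.094162 − 1 ≈ 9.41621%.

9.416%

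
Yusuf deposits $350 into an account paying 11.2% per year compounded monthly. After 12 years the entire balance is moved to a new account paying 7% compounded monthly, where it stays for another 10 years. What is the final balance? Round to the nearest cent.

$2,680.25

After 12 years at 11.2%: 350 × 3.810524161 ≈ 1,333.6835.
Then 10 years at 7%: 1,333.6835 × 2.009661377 ≈ 2,680.2521.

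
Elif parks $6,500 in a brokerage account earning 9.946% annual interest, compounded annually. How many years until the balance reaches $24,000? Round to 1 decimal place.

We need (1 + 0.09946)^t = 3.6923, so t = ln 3.6923 / ln 1.09946 ≈ 13.7762.

13.8 years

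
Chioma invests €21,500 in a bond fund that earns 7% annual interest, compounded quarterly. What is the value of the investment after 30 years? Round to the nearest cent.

€172,412.44

Periodic rate = 7%/4 = 0.0175; periods = 4·30 = 120.
A = 21,500·(1 + 0.0175)^120 ≈ 21,500·8.01918343134 ≈ 172,412.4438.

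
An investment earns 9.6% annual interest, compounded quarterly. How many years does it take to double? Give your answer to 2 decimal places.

7.31 years

(1 + 0.024)^(4t) = 2.
4t = ln 2 / ln(1 + 0.024) ≈ 0.69315/0.0237165 ≈ 29.2263.
t ≈ 7.3066.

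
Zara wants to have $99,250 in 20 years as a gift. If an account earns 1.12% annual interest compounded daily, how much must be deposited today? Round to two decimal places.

$79,332.30

Growth factor = (1 + 0.0112/365)^7300 ≈ 1.25106672.
P = 99,250/1.25106672 ≈ 79,332.2997.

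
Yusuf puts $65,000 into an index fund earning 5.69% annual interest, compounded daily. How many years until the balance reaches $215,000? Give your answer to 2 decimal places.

21.03 years

(1 + 0.00015589)^(365t) = 215,000/65,000 = 3.3077.
365t·ln(1 + 0.00015589) = ln(3.3077); 365t = 1.1963/0.000155878 ≈ 7674.2629.
t ≈ 21.0254 years.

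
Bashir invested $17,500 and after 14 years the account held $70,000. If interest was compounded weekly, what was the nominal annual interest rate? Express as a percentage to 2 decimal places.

The 728-period growth factor is 70,000/17,500 = 4.
r/52 = 4^(1/728) − 1 ≈ 0.00190606, so r ≈ 52·0.00190606 = 9.91154%.

9.91%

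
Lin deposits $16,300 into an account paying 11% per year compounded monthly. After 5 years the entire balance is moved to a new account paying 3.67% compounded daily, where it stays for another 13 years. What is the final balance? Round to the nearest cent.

$45,410.15

Phase 1: 16,300·(1 + 0.11/12)^60 ≈ 28,181.3264.
Phase 2: 28,181.3264·(1 + 0.0367/365)^4745 ≈ 45,410.1474.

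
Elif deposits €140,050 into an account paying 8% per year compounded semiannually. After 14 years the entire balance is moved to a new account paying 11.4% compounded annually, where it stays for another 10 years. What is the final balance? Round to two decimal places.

After 14 years at 8%: 140,050 × 2.998703319182 ≈ 419,968.3999.
Then 10 years at 11.4%: 419,968.3999 × 2.943417776138 ≈ 1,236,142.4535.

€1,236,142.45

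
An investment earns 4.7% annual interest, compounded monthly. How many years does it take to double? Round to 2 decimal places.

14.78 years

(1 + 0.00391667)^(12t) = 2.
12t = ln 2 / ln(1 + 0.00391667) ≈ 0.69315/0.00390902 ≈ 177.3201.
t ≈ 14.7767.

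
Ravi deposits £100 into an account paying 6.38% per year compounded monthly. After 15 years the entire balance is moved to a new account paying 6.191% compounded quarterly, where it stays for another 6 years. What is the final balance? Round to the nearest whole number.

After 15 years at 6.38%: 100 × 2.59728055 ≈ 259.7281.
Then 6 years at 6.191%: 259.7281 × 1.44573044 ≈ 375.4968.

£375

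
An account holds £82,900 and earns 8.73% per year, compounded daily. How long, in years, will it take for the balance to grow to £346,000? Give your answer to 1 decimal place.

16.4 years

(1 + 0.000239178)^(365t) = 346,000/82,900 = 4.1737.
365t·ln(1 + 0.000239178) = ln(4.1737); 365t = 1.4288/0.000239149 ≈ 5974.5214.
t ≈ 16.3686 years.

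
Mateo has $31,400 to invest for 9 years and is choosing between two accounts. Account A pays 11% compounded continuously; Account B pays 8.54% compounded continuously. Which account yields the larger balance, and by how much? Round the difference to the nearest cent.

Account A, by $16,782.98

Account A growth factor: e^(0.11·9) = e^0.99 ≈ 2.6912344723; balance ≈ 84,504.7624.
Account B growth factor: e^(0.0854·9) = e^0.7686 ≈ 2.1567446966; balance ≈ 67,721.7835.
Account A is larger by 16,782.9790.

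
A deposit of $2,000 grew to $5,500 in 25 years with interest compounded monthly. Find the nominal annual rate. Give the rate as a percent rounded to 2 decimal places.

4.05%

(1 + r/12)^300 = 5,500/2,000 = 2.75.
1 + r/12 = 2.75^(1/300) ≈ 1.003378, so r/12 ≈ 0.00337769.
r ≈ 12·0.00337769 = 4.05323%.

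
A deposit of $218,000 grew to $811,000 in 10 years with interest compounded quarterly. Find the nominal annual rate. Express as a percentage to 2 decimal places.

13.36%

(1 + r/4)^40 = 811,000/218,000 = 3.72018.
1 + r/4 = 3.72018^(1/40) ≈ 1.03339, so r/4 ≈ 0.0333897.
r ≈ 4·0.0333897 = 13.35586%.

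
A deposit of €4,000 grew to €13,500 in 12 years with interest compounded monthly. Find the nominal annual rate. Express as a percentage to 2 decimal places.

The 144-period growth factor is 13,500/4,000 = 3.375.
r/12 = 3.375^(1/144) − 1 ≈ 0.00848297, so r ≈ 12·0.00848297 = 10.17956%.

10.18%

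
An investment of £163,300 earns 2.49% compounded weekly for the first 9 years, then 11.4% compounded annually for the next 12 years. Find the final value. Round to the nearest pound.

£746,295

Phase 1: 163,300·(1 + 0.0249/52)^468 ≈ 204,309.3695.
Phase 2: 204,309.3695·(1 + 0.114)^12 ≈ 746,295.0717.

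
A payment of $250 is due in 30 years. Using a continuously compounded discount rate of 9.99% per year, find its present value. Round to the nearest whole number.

$12

P = A·e^(−rt) = 250·e^(−2.997).
e^(−2.997) ≈ 0.0499366538, so P ≈ 12.4842.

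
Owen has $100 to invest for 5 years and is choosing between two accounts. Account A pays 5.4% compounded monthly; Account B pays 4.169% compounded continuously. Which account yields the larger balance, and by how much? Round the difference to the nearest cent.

A: (1 + 0.0045)^60 ≈ 1.30917127, so 100 × 1.30917127 ≈ 130.9171.
B: e^(0.04169·5) = e^0.20845 ≈ 1.23176734, so 100 × 1.23176734 ≈ 123.1767.
Difference ≈ 7.7404 in favor of A.

Account A, by $7.74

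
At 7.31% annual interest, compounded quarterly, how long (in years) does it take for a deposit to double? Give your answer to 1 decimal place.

(1 + 0.018275)^(4t) = 2.
4t = ln 2 / ln(1 + 0.018275) ≈ 0.69315/0.01811 ≈ 38.2742.
t ≈ 9.5686.

9.6 years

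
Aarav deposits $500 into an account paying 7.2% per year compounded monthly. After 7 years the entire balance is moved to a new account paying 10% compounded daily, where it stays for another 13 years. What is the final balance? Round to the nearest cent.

Phase 1: 500·(1 + 0.006)^84 ≈ 826.4192.
Phase 2: 826.4192·(1 + 0.1/365)^4745 ≈ 3,031.8373.

$3,031.84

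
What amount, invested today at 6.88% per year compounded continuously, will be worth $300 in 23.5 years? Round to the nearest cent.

$59.56

P = A·e^(−rt) = 300·e^(−1.6168).
e^(−1.6168) ≈ 0.198532989, so P ≈ 59.5599.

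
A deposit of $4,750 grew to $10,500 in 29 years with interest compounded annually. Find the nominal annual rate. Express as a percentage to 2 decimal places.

2.77%

(1 + r)^29 = 10,500/4,750 = 2.21053.
1 + r = 2.21053^(1/29) ≈ 1.02773, so r ≈ 0.0277303.
r ≈ 2.77303%.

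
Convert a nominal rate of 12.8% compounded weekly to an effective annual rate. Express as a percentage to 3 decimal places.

EAR = (1 + 12.8%/52)^52 − 1 = (1 + 0.00246154)^52 − 1.
(1 + 0.00246154)^52 ≈ 1.136374, so EAR ≈ 13.63743%.

13.637%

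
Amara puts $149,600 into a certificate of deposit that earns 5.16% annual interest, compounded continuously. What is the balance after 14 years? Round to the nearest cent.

A = P·e^(rt) = 149,600·e^(0.0516·14) = 149,600·e^0.7224.
e^0.7224 ≈ 2.05936977185, so A ≈ 308,081.7179.

$308,081.72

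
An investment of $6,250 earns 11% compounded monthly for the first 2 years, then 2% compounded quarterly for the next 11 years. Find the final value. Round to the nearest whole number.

Phase 1: 6,250·(1 + 0.11/12)^24 ≈ 7,780.1783.
Phase 2: 7,780.1783·(1 + 0.005)^44 ≈ 9,689.3862.

$9,689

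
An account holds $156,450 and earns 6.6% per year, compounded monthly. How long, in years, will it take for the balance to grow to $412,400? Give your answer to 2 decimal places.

We need (1 + 0.0055)^(12t) = 2.636, so 12t = ln 2.636 / ln 1.0055 ≈ 176.7128.
t ≈ 176.7128/12 = 14.7261 years.

14.73 years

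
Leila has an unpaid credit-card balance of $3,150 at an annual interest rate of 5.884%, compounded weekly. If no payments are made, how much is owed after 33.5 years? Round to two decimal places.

Growth factor = (1 + 0.05884/52)^1742 ≈ 7.1708602765.
A ≈ 3,150 × 7.1708602765 ≈ 22,588.2099.

$22,588.21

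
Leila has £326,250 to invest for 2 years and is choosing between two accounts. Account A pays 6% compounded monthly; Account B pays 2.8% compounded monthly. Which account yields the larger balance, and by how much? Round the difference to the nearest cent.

A: (1 + 0.005)^24 ≈ 1.12715977621, so 326,250 × 1.12715977621 ≈ 367,735.8770.
B: (1 + 0.028/12)^24 ≈ 1.0575286969, so 326,250 × 1.0575286969 ≈ 345,018.7374.
Difference ≈ 22,717.1396 in favor of A.

Account A, by £22,717.14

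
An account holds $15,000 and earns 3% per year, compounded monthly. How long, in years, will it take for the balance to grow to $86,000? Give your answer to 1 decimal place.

(1 + 0.0025)^(12t) = 86,000/15,000 = 5.7333.
12t·ln(1 + 0.0025) = ln(5.7333); 12t = 1.7463/0.00249688 ≈ 699.3916.
t ≈ 58.2826 years.

58.3 years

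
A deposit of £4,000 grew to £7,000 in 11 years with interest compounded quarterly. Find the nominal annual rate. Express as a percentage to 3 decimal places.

The 44-period growth factor is 7,000/4,000 = 1.75.
r/4 = 1.75^(1/44) − 1 ≈ 0.0127998, so r ≈ 4·0.0127998 = 5.11991%.

5.120%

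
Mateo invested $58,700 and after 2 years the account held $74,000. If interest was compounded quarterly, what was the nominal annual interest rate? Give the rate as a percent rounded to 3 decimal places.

11.751%

The 8-period growth factor is 74,000/58,700 = 1.26065.
r/4 = 1.26065^(1/8) − 1 ≈ 0.0293764, so r ≈ 4·0.0293764 = 11.75056%.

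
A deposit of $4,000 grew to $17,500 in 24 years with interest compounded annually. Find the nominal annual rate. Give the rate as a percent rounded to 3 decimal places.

The 24-period growth factor is 17,500/4,000 = 4.375.
r = 4.375^(1/24) − 1 ≈ 0.0634264, i.e. 6.34264%.

6.343%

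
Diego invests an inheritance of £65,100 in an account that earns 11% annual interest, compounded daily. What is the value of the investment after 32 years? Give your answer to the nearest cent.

Growth factor = (1 + 0.11/365)^11680 ≈ 33.76651718185.
A ≈ 65,100 × 33.76651718185 ≈ 2,198,200.2685.

£2,198,200.27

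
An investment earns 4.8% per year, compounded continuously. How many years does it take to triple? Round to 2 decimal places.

e^(0.048t) = 3, so 0.048t = ln 3 ≈ 1.0986.
t ≈ 1.0986/0.048 ≈ 22.8878.

22.89 years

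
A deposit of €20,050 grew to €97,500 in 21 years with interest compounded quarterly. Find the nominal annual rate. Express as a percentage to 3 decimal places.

7.603%

The 84-period growth factor is 97,500/20,050 = 4.86284.
r/4 = 4.86284^(1/84) − 1 ≈ 0.0190072, so r ≈ 4·0.0190072 = 7.60289%.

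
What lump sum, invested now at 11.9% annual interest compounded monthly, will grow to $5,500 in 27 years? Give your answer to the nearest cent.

$224.83

Periodic rate = 11.9%/12 = 0.00991667; 324 periods.
P = 5,500/(1 + 0.119/12)^324 ≈ 5,500/24.46328495 ≈ 224.8267.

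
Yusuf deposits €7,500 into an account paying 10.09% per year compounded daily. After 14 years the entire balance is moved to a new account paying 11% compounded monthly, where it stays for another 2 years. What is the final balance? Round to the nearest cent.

€38,332.79

After 14 years at 10.09%: 7,500 × 4.1058171597 ≈ 30,793.6287.
Then 2 years at 11%: 30,793.6287 × 1.2448285214 ≈ 38,332.7873.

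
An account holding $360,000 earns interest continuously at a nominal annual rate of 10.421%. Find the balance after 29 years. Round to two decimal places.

A = P·e^(rt) = 360,000·e^(0.10421·29) = 360,000·e^3.02209.
e^3.02209 ≈ 20.53416326901, so A ≈ 7,392,298.7768.

$7,392,298.78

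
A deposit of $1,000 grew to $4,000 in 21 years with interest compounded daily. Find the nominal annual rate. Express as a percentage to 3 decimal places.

6.602%

The 7665-period growth factor is 4,000/1,000 = 4.
r/365 = 4^(1/7665) − 1 ≈ 0.000180877, so r ≈ 365·0.000180877 = 6.60200%.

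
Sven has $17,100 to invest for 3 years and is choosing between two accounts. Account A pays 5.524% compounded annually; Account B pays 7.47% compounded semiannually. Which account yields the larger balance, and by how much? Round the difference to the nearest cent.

Account A growth factor: (1 + 0.05524)^3 ≈ 1.1750429353; balance ≈ 20,093.2342.
Account B growth factor: (1 + 0.03735)^6 ≈ 1.2460970495; balance ≈ 21,308.2595.
Account B is larger by 1,215.0254.

Account B, by $1,215.03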